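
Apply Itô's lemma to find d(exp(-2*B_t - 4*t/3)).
d(exp(-2*B_t - 4*t/3)) = (2*exp(-2*B_t - 4*t/3)/3) dt + (-2*exp(-2*B_t - 4*t/3)) dB_t

Itô's formula for f(t, x): d f(t, B_t) = (f_t + (1/2) f_xx) dt + f_x dB_t. Compute partials of f(t, x) = exp(-4*t/3 - 2*x):
  f_t(t,x)  = -4*exp(-4*t/3 - 2*x)/3
  f_x(t,x)  = -2*exp(-4*t/3 - 2*x)
  f_xx(t,x) = 4*exp(-4*t/3 - 2*x)
Assemble drift = f_t + (1/2) f_xx = 2*exp(-4*t/3 - 2*x)/3 and diffusion = f_x = -2*exp(-4*t/3 - 2*x). Substituting x = B_t:
  d(exp(-2*B_t - 4*t/3)) = (2*exp(-2*B_t - 4*t/3)/3) dt + (-2*exp(-2*B_t - 4*t/3)) dB_t.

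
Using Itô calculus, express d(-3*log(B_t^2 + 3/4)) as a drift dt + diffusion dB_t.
d(-3*log(B_t^2 + 3/4)) = (12*(4*B_t^2 - 3)/(4*B_t^2 + 3)^2) dt + (-24*B_t/(4*B_t^2 + 3)) dB_t

Itô's formula for f(B_t) gives d f(B_t) = f'(B_t) dB_t + (1/2) f''(B_t) dt. Compute derivatives of f(x) = -3*log(x^2 + 3/4):
  f'(x)  = -24*x/(4*x^2 + 3)
  f''(x) = 24*(4*x^2 - 3)/(4*x^2 + 3)^2
Substitute x = B_t and multiply the f'' term by 1/2:
  drift     = (1/2) * (24*(4*x^2 - 3)/(4*x^2 + 3)^2) evaluated at B_t = 12*(4*B_t^2 - 3)/(4*B_t^2 + 3)^2
  diffusion = (-24*x/(4*x^2 + 3)) evaluated at B_t = -24*B_t/(4*B_t^2 + 3)
Therefore d(-3*log(B_t^2 + 3/4)) = (12*(4*B_t^2 - 3)/(4*B_t^2 + 3)^2) dt + (-24*B_t/(4*B_t^2 + 3)) dB_t.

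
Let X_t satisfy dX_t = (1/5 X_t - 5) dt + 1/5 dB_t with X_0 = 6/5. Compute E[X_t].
E[X_t] = 25 - 119*exp(t/5)/5

Taking expectations and using E[dB_t] = 0, the mean m(t) = E[X_t] satisfies the ODE m'(t) = a m(t) + b with m(0) = x_0. With a = 1/5, b = -5, x_0 = 6/5, the solution is
  m(t) = x_0 * exp(a t) + (b/a) * (exp(a t) - 1)
       = (6/5) * exp((1/5) t) + ((-5)/(1/5)) * (exp((1/5) t) - 1)
       = 25 - 119*exp(t/5)/5.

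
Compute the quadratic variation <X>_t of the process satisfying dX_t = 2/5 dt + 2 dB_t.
<X>_t = 4*t

For an Itô process dX_t = a(t) dt + b(t) dB_t, the quadratic variation is <X>_t = int_0^t b(s)^2 ds (the drift term does not contribute). Here b(s) = 2, so
  b(s)^2 = 4.
Integrating from 0 to t:
  <X>_t = int_0^t (4) ds = 4*t.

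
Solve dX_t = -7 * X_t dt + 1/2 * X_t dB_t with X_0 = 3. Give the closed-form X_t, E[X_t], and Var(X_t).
X_t = 3 * exp((-57/8) t + (1/2) B_t); E[X_t] = 3*exp(-7*t); Var(X_t) = (9*exp(t/4) - 9)*exp(-14*t)

For GBM dX = mu X dt + sigma X dB with X_0 = x_0, apply Itô to Y = log X: dY = (mu - sigma^2/2) dt + sigma dB, so Y_t = log(x_0) + (mu - sigma^2/2) t + sigma B_t and hence X_t = x_0 * exp((mu - sigma^2/2) t + sigma B_t).
With mu = -7, sigma = 1/2, x_0 = 3, this gives:
  X_t = 3 * exp((-57/8) * t + (1/2) * B_t).
Since sigma*B_t ~ Normal(0, sigma^2 t), E[exp(sigma*B_t)] = exp(sigma^2 t / 2); so E[X_t] = x_0 * exp((mu - sigma^2/2) t) * exp(sigma^2 t / 2) = x_0 * exp(mu t) = 3*exp(-7*t).
Var(X_t) = E[X_t^2] - (E[X_t])^2 = x_0^2 * exp(2 mu t) * (exp(sigma^2 t) - 1) = (9*exp(t/4) - 9)*exp(-14*t).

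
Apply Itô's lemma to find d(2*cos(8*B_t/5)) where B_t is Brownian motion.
d(2*cos(8*B_t/5)) = (-64*cos(8*B_t/5)/25) dt + (-16*sin(8*B_t/5)/5) dB_t

Itô's formula for f(B_t) gives d f(B_t) = f'(B_t) dB_t + (1/2) f''(B_t) dt. Compute derivatives of f(x) = 2*cos(8*x/5):
  f'(x)  = -16*sin(8*x/5)/5
  f''(x) = -128*cos(8*x/5)/25
Substitute x = B_t and multiply the f'' term by 1/2:
  drift     = (1/2) * (-128*cos(8*x/5)/25) evaluated at B_t = -64*cos(8*B_t/5)/25
  diffusion = (-16*sin(8*x/5)/5) evaluated at B_t = -16*sin(8*B_t/5)/5
Therefore d(2*cos(8*B_t/5)) = (-64*cos(8*B_t/5)/25) dt + (-16*sin(8*B_t/5)/5) dB_t.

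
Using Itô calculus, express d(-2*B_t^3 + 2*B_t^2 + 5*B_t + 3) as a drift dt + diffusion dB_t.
d(-2*B_t^3 + 2*B_t^2 + 5*B_t + 3) = (2 - 6*B_t) dt + (-6*B_t^2 + 4*B_t + 5) dB_t

Itô's formula for f(B_t) gives d f(B_t) = f'(B_t) dB_t + (1/2) f''(B_t) dt. Compute derivatives of f(x) = -2*x^3 + 2*x^2 + 5*x + 3:
  f'(x)  = -6*x^2 + 4*x + 5
  f''(x) = 4 - 12*x
Substitute x = B_t and multiply the f'' term by 1/2:
  drift     = (1/2) * (4 - 12*x) evaluated at B_t = 2 - 6*B_t
  diffusion = (-6*x^2 + 4*x + 5) evaluated at B_t = -6*B_t^2 + 4*B_t + 5
Therefore d(-2*B_t^3 + 2*B_t^2 + 5*B_t + 3) = (2 - 6*B_t) dt + (-6*B_t^2 + 4*B_t + 5) dB_t.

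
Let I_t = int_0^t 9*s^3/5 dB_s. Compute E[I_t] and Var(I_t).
E[I_t] = 0; Var(I_t) = 81*t^7/175

The Itô integral of a deterministic integrand f(s) has mean 0 because each increment f(s) * (B_{s+ds} - B_s) has mean 0. By the Itô isometry:
  Var( int_0^t f(s) dB_s ) = E[ (int_0^t f(s) dB_s)^2 ] = int_0^t f(s)^2 ds.
Here f(s) = 9*s^3/5, so f(s)^2 = 81*s^6/25. Integrate:
  int_0^t (81*s^6/25) ds = 81*t^7/175.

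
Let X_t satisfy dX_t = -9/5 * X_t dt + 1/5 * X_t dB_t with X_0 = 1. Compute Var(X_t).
Var(X_t) = (exp(t/25) - 1)*exp(-18*t/5)

For GBM dX = mu X dt + sigma X dB with X_0 = x_0, apply Itô to Y = log X: dY = (mu - sigma^2/2) dt + sigma dB, so Y_t = log(x_0) + (mu - sigma^2/2) t + sigma B_t and hence X_t = x_0 * exp((mu - sigma^2/2) t + sigma B_t).
With mu = -9/5, sigma = 1/5, x_0 = 1, this gives:
  X_t = 1 * exp((-91/50) * t + (1/5) * B_t).
Since sigma*B_t ~ Normal(0, sigma^2 t), E[exp(sigma*B_t)] = exp(sigma^2 t / 2); so E[X_t] = x_0 * exp((mu - sigma^2/2) t) * exp(sigma^2 t / 2) = x_0 * exp(mu t) = exp(-9*t/5).
Var(X_t) = E[X_t^2] - (E[X_t])^2 = x_0^2 * exp(2 mu t) * (exp(sigma^2 t) - 1) = (exp(t/25) - 1)*exp(-18*t/5).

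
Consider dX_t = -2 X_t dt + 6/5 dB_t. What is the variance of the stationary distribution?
lim Var(X_t) = 9/25

The OU SDE dX = -theta X dt + sigma dB admits the integrating factor exp(theta t): d(exp(theta t) X_t) = sigma exp(theta t) dB_t. Integrating from 0 to t gives X_t = x_0 * exp(-theta t) + sigma * int_0^t exp(-theta (t-s)) dB_s for any initial x_0. The Itô integral has variance (by the Itô isometry) sigma^2 * int_0^t exp(-2 theta (t - s)) ds = sigma^2 * (1 - exp(-2 theta t)) / (2 theta), independent of x_0.
With theta = 2, sigma = 6/5:
  Var(X_t) = (6/5)^2 * (1 - exp(-2*2 t)) / (2 * 2) = 9/25 - 9*exp(-4*t)/25.
As t -> infinity, exp(-2*2 t) -> 0, so the stationary variance is sigma^2 / (2 theta) = 9/25.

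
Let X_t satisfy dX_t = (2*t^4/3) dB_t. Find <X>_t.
<X>_t = 4*t^9/81

For an Itô process dX_t = a(t) dt + b(t) dB_t, the quadratic variation is <X>_t = int_0^t b(s)^2 ds (the drift term does not contribute). Here b(s) = 2*s^4/3, so
  b(s)^2 = 4*s^8/9.
Integrating from 0 to t:
  <X>_t = int_0^t (4*s^8/9) ds = 4*t^9/81.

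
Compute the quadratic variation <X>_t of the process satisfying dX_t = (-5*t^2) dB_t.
<X>_t = 5*t^5

For an Itô process dX_t = a(t) dt + b(t) dB_t, the quadratic variation is <X>_t = int_0^t b(s)^2 ds (the drift term does not contribute). Here b(s) = -5*s^2, so
  b(s)^2 = 25*s^4.
Integrating from 0 to t:
  <X>_t = int_0^t (25*s^4) ds = 5*t^5.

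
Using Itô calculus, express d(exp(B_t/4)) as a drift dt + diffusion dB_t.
d(exp(B_t/4)) = (exp(B_t/4)/32) dt + (exp(B_t/4)/4) dB_t

Itô's formula for f(B_t) gives d f(B_t) = f'(B_t) dB_t + (1/2) f''(B_t) dt. Compute derivatives of f(x) = exp(x/4):
  f'(x)  = exp(x/4)/4
  f''(x) = exp(x/4)/16
Substitute x = B_t and multiply the f'' term by 1/2:
  drift     = (1/2) * (exp(x/4)/16) evaluated at B_t = exp(B_t/4)/32
  diffusion = (exp(x/4)/4) evaluated at B_t = exp(B_t/4)/4
Therefore d(exp(B_t/4)) = (exp(B_t/4)/32) dt + (exp(B_t/4)/4) dB_t.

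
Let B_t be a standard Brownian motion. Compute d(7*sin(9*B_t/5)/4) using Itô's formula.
d(7*sin(9*B_t/5)/4) = (-567*sin(9*B_t/5)/200) dt + (63*cos(9*B_t/5)/20) dB_t

Itô's formula for f(B_t) gives d f(B_t) = f'(B_t) dB_t + (1/2) f''(B_t) dt. Compute derivatives of f(x) = 7*sin(9*x/5)/4:
  f'(x)  = 63*cos(9*x/5)/20
  f''(x) = -567*sin(9*x/5)/100
Substitute x = B_t and multiply the f'' term by 1/2:
  drift     = (1/2) * (-567*sin(9*x/5)/100) evaluated at B_t = -567*sin(9*B_t/5)/200
  diffusion = (63*cos(9*x/5)/20) evaluated at B_t = 63*cos(9*B_t/5)/20
Therefore d(7*sin(9*B_t/5)/4) = (-567*sin(9*B_t/5)/200) dt + (63*cos(9*B_t/5)/20) dB_t.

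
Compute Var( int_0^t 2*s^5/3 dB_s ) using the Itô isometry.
Var = 4*t^11/99

The Itô integral of a deterministic integrand f(s) has mean 0 because each increment f(s) * (B_{s+ds} - B_s) has mean 0. By the Itô isometry:
  Var( int_0^t f(s) dB_s ) = E[ (int_0^t f(s) dB_s)^2 ] = int_0^t f(s)^2 ds.
Here f(s) = 2*s^5/3, so f(s)^2 = 4*s^10/9. Integrate:
  int_0^t (4*s^10/9) ds = 4*t^11/99.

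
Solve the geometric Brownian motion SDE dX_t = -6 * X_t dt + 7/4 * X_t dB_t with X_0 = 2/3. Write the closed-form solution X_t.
X_t = 2/3 * exp((-241/32) * t + (7/4) * B_t)

For GBM dX = mu X dt + sigma X dB with X_0 = x_0, apply Itô to Y = log X: dY = (mu - sigma^2/2) dt + sigma dB, so Y_t = log(x_0) + (mu - sigma^2/2) t + sigma B_t and hence X_t = x_0 * exp((mu - sigma^2/2) t + sigma B_t).
With mu = -6, sigma = 7/4, x_0 = 2/3, this gives:
  X_t = 2/3 * exp((-241/32) * t + (7/4) * B_t).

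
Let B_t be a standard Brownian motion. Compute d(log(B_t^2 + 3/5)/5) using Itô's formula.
d(log(B_t^2 + 3/5)/5) = ((3 - 5*B_t^2)/(5*B_t^2 + 3)^2) dt + (2*B_t/(5*B_t^2 + 3)) dB_t

Itô's formula for f(B_t) gives d f(B_t) = f'(B_t) dB_t + (1/2) f''(B_t) dt. Compute derivatives of f(x) = log(x^2 + 3/5)/5:
  f'(x)  = 2*x/(5*x^2 + 3)
  f''(x) = 2*(3 - 5*x^2)/(5*x^2 + 3)^2
Substitute x = B_t and multiply the f'' term by 1/2:
  drift     = (1/2) * (2*(3 - 5*x^2)/(5*x^2 + 3)^2) evaluated at B_t = (3 - 5*B_t^2)/(5*B_t^2 + 3)^2
  diffusion = (2*x/(5*x^2 + 3)) evaluated at B_t = 2*B_t/(5*B_t^2 + 3)
Therefore d(log(B_t^2 + 3/5)/5) = ((3 - 5*B_t^2)/(5*B_t^2 + 3)^2) dt + (2*B_t/(5*B_t^2 + 3)) dB_t.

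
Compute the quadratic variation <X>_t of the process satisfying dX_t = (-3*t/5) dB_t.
<X>_t = 3*t^3/25

For an Itô process dX_t = a(t) dt + b(t) dB_t, the quadratic variation is <X>_t = int_0^t b(s)^2 ds (the drift term does not contribute). Here b(s) = -3*s/5, so
  b(s)^2 = 9*s^2/25.
Integrating from 0 to t:
  <X>_t = int_0^t (9*s^2/25) ds = 3*t^3/25.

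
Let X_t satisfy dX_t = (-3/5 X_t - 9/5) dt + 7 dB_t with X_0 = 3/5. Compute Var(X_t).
Var(X_t) = 245/6 - 245*exp(-6*t/5)/6

The variance V(t) = Var(X_t) satisfies V'(t) = 2 a V(t) + c^2 with V(0) = 0 (drift coefficient is linear in X, diffusion is constant). With a = -3/5, c = 7, the solution is
  V(t) = (c^2 / (2 a)) * (exp(2 a t) - 1)
       = (7^2 / (2*(-3/5))) * (exp((-6/5) t) - 1)
       = 245/6 - 245*exp(-6*t/5)/6.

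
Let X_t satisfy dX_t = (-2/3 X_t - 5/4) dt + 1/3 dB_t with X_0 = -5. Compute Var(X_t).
Var(X_t) = 1/12 - exp(-4*t/3)/12

The variance V(t) = Var(X_t) satisfies V'(t) = 2 a V(t) + c^2 with V(0) = 0 (drift coefficient is linear in X, diffusion is constant). With a = -2/3, c = 1/3, the solution is
  V(t) = (c^2 / (2 a)) * (exp(2 a t) - 1)
       = ((1/3)^2 / (2*(-2/3))) * (exp((-4/3) t) - 1)
       = 1/12 - exp(-4*t/3)/12.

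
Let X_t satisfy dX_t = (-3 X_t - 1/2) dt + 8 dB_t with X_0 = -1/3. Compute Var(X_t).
Var(X_t) = 32/3 - 32*exp(-6*t)/3

The variance V(t) = Var(X_t) satisfies V'(t) = 2 a V(t) + c^2 with V(0) = 0 (drift coefficient is linear in X, diffusion is constant). With a = -3, c = 8, the solution is
  V(t) = (c^2 / (2 a)) * (exp(2 a t) - 1)
       = (8^2 / (2*(-3))) * (exp((-6) t) - 1)
       = 32/3 - 32*exp(-6*t)/3.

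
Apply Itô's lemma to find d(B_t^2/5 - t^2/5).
d(B_t^2/5 - t^2/5) = (1/5 - 2*t/5) dt + (2*B_t/5) dB_t

Itô's formula for f(t, x): d f(t, B_t) = (f_t + (1/2) f_xx) dt + f_x dB_t. Compute partials of f(t, x) = -t^2/5 + x^2/5:
  f_t(t,x)  = -2*t/5
  f_x(t,x)  = 2*x/5
  f_xx(t,x) = 2/5
Assemble drift = f_t + (1/2) f_xx = 1/5 - 2*t/5 and diffusion = f_x = 2*x/5. Substituting x = B_t:
  d(B_t^2/5 - t^2/5) = (1/5 - 2*t/5) dt + (2*B_t/5) dB_t.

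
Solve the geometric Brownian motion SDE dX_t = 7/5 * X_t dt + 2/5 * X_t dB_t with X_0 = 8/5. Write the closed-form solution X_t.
X_t = 8/5 * exp((33/25) * t + (2/5) * B_t)

For GBM dX = mu X dt + sigma X dB with X_0 = x_0, apply Itô to Y = log X: dY = (mu - sigma^2/2) dt + sigma dB, so Y_t = log(x_0) + (mu - sigma^2/2) t + sigma B_t and hence X_t = x_0 * exp((mu - sigma^2/2) t + sigma B_t).
With mu = 7/5, sigma = 2/5, x_0 = 8/5, this gives:
  X_t = 8/5 * exp((33/25) * t + (2/5) * B_t).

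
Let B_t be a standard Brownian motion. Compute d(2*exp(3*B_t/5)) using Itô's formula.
d(2*exp(3*B_t/5)) = (9*exp(3*B_t/5)/25) dt + (6*exp(3*B_t/5)/5) dB_t

Itô's formula for f(B_t) gives d f(B_t) = f'(B_t) dB_t + (1/2) f''(B_t) dt. Compute derivatives of f(x) = 2*exp(3*x/5):
  f'(x)  = 6*exp(3*x/5)/5
  f''(x) = 18*exp(3*x/5)/25
Substitute x = B_t and multiply the f'' term by 1/2:
  drift     = (1/2) * (18*exp(3*x/5)/25) evaluated at B_t = 9*exp(3*B_t/5)/25
  diffusion = (6*exp(3*x/5)/5) evaluated at B_t = 6*exp(3*B_t/5)/5
Therefore d(2*exp(3*B_t/5)) = (9*exp(3*B_t/5)/25) dt + (6*exp(3*B_t/5)/5) dB_t.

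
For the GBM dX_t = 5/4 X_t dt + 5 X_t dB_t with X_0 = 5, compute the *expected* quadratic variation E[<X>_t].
E[<X>_t] = 250*exp(55*t/2)/11 - 250/11

<X>_t = int_0^t (5 * X_s)^2 ds. Taking expectation inside the integral: E[<X>_t] = 5^2 * int_0^t E[X_s^2] ds. For GBM, E[X_s^2] = x_0^2 * exp((2 mu + sigma^2) s). Integrating:
  E[<X>_t] = 5^2 * 5^2 * (exp((2*(5/4) + 5^2) t) - 1) / (2*(5/4) + 5^2)
           = 5^2 * 5^2 * (exp((55/2) t) - 1) / (55/2) = 250*exp(55*t/2)/11 - 250/11.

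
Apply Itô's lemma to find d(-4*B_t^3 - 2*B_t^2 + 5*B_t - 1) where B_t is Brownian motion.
d(-4*B_t^3 - 2*B_t^2 + 5*B_t - 1) = (-12*B_t - 2) dt + (-12*B_t^2 - 4*B_t + 5) dB_t

Itô's formula for f(B_t) gives d f(B_t) = f'(B_t) dB_t + (1/2) f''(B_t) dt. Compute derivatives of f(x) = -4*x^3 - 2*x^2 + 5*x - 1:
  f'(x)  = -12*x^2 - 4*x + 5
  f''(x) = -24*x - 4
Substitute x = B_t and multiply the f'' term by 1/2:
  drift     = (1/2) * (-24*x - 4) evaluated at B_t = -12*B_t - 2
  diffusion = (-12*x^2 - 4*x + 5) evaluated at B_t = -12*B_t^2 - 4*B_t + 5
Therefore d(-4*B_t^3 - 2*B_t^2 + 5*B_t - 1) = (-12*B_t - 2) dt + (-12*B_t^2 - 4*B_t + 5) dB_t.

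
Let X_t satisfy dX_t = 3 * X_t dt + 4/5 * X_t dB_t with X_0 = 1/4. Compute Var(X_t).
Var(X_t) = (exp(16*t/25) - 1)*exp(6*t)/16

For GBM dX = mu X dt + sigma X dB with X_0 = x_0, apply Itô to Y = log X: dY = (mu - sigma^2/2) dt + sigma dB, so Y_t = log(x_0) + (mu - sigma^2/2) t + sigma B_t and hence X_t = x_0 * exp((mu - sigma^2/2) t + sigma B_t).
With mu = 3, sigma = 4/5, x_0 = 1/4, this gives:
  X_t = 1/4 * exp((67/25) * t + (4/5) * B_t).
Since sigma*B_t ~ Normal(0, sigma^2 t), E[exp(sigma*B_t)] = exp(sigma^2 t / 2); so E[X_t] = x_0 * exp((mu - sigma^2/2) t) * exp(sigma^2 t / 2) = x_0 * exp(mu t) = exp(3*t)/4.
Var(X_t) = E[X_t^2] - (E[X_t])^2 = x_0^2 * exp(2 mu t) * (exp(sigma^2 t) - 1) = (exp(16*t/25) - 1)*exp(6*t)/16.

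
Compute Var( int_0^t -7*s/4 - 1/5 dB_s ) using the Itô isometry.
Var = t*(1225*t^2 + 420*t + 48)/1200

The Itô integral of a deterministic integrand f(s) has mean 0 because each increment f(s) * (B_{s+ds} - B_s) has mean 0. By the Itô isometry:
  Var( int_0^t f(s) dB_s ) = E[ (int_0^t f(s) dB_s)^2 ] = int_0^t f(s)^2 ds.
Here f(s) = -7*s/4 - 1/5, so f(s)^2 = (35*s + 4)^2/400. Integrate:
  int_0^t ((35*s + 4)^2/400) ds = t*(1225*t^2 + 420*t + 48)/1200.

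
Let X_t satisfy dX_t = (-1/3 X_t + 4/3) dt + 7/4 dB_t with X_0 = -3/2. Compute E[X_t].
E[X_t] = 4 - 11*exp(-t/3)/2

Taking expectations and using E[dB_t] = 0, the mean m(t) = E[X_t] satisfies the ODE m'(t) = a m(t) + b with m(0) = x_0. With a = -1/3, b = 4/3, x_0 = -3/2, the solution is
  m(t) = x_0 * exp(a t) + (b/a) * (exp(a t) - 1)
       = (-3/2) * exp((-1/3) t) + ((4/3)/(-1/3)) * (exp((-1/3) t) - 1)
       = 4 - 11*exp(-t/3)/2.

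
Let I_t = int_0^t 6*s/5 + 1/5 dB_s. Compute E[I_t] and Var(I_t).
E[I_t] = 0; Var(I_t) = t*(12*t^2 + 6*t + 1)/25

The Itô integral of a deterministic integrand f(s) has mean 0 because each increment f(s) * (B_{s+ds} - B_s) has mean 0. By the Itô isometry:
  Var( int_0^t f(s) dB_s ) = E[ (int_0^t f(s) dB_s)^2 ] = int_0^t f(s)^2 ds.
Here f(s) = 6*s/5 + 1/5, so f(s)^2 = (6*s + 1)^2/25. Integrate:
  int_0^t ((6*s + 1)^2/25) ds = t*(12*t^2 + 6*t + 1)/25.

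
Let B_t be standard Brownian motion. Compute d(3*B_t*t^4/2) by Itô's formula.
d(3*B_t*t^4/2) = (6*B_t*t^3) dt + (3*t^4/2) dB_t

Itô's formula for f(t, x): d f(t, B_t) = (f_t + (1/2) f_xx) dt + f_x dB_t. Compute partials of f(t, x) = 3*t^4*x/2:
  f_t(t,x)  = 6*t^3*x
  f_x(t,x)  = 3*t^4/2
  f_xx(t,x) = 0
Assemble drift = f_t + (1/2) f_xx = 6*t^3*x and diffusion = f_x = 3*t^4/2. Substituting x = B_t:
  d(3*B_t*t^4/2) = (6*B_t*t^3) dt + (3*t^4/2) dB_t.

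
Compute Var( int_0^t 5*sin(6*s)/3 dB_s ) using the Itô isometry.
Var = 25*t/18 - 25*sin(12*t)/216

The Itô integral of a deterministic integrand f(s) has mean 0 because each increment f(s) * (B_{s+ds} - B_s) has mean 0. By the Itô isometry:
  Var( int_0^t f(s) dB_s ) = E[ (int_0^t f(s) dB_s)^2 ] = int_0^t f(s)^2 ds.
Here f(s) = 5*sin(6*s)/3, so f(s)^2 = 25*sin(6*s)^2/9. Integrate:
  int_0^t (25*sin(6*s)^2/9) ds = 25*t/18 - 25*sin(12*t)/216.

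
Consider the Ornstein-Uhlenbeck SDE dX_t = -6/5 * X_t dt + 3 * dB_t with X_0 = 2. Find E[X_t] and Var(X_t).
E[X_t] = 2*exp(-6*t/5); Var(X_t) = 15/4 - 15*exp(-12*t/5)/4

The OU SDE dX = -theta X dt + sigma dB admits the integrating factor exp(theta t): d(exp(theta t) X_t) = sigma exp(theta t) dB_t. Integrating from 0 to t:
  X_t = x_0 * exp(-theta t) + sigma * int_0^t exp(-theta (t-s)) dB_s.
The Itô integral has mean 0 and (by the Itô isometry) variance sigma^2 * int_0^t exp(-2 theta (t - s)) ds = sigma^2 * (1 - exp(-2 theta t)) / (2 theta).
With theta = 6/5, sigma = 3, x_0 = 2:
  E[X_t] = 2 * exp(-6/5 t) = 2*exp(-6*t/5)
  Var(X_t) = (3)^2 * (1 - exp(-2*6/5 t)) / (2 * 6/5) = 15/4 - 15*exp(-12*t/5)/4.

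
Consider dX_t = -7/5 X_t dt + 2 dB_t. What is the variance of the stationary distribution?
lim Var(X_t) = 10/7

The OU SDE dX = -theta X dt + sigma dB admits the integrating factor exp(theta t): d(exp(theta t) X_t) = sigma exp(theta t) dB_t. Integrating from 0 to t gives X_t = x_0 * exp(-theta t) + sigma * int_0^t exp(-theta (t-s)) dB_s for any initial x_0. The Itô integral has variance (by the Itô isometry) sigma^2 * int_0^t exp(-2 theta (t - s)) ds = sigma^2 * (1 - exp(-2 theta t)) / (2 theta), independent of x_0.
With theta = 7/5, sigma = 2:
  Var(X_t) = (2)^2 * (1 - exp(-2*7/5 t)) / (2 * 7/5) = 10/7 - 10*exp(-14*t/5)/7.
As t -> infinity, exp(-2*7/5 t) -> 0, so the stationary variance is sigma^2 / (2 theta) = 10/7.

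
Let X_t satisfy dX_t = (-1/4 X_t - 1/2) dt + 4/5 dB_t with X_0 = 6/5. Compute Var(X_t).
Var(X_t) = 32/25 - 32*exp(-t/2)/25

The variance V(t) = Var(X_t) satisfies V'(t) = 2 a V(t) + c^2 with V(0) = 0 (drift coefficient is linear in X, diffusion is constant). With a = -1/4, c = 4/5, the solution is
  V(t) = (c^2 / (2 a)) * (exp(2 a t) - 1)
       = ((4/5)^2 / (2*(-1/4))) * (exp((-1/2) t) - 1)
       = 32/25 - 32*exp(-t/2)/25.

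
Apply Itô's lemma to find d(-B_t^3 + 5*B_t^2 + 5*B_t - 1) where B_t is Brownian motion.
d(-B_t^3 + 5*B_t^2 + 5*B_t - 1) = (5 - 3*B_t) dt + (-3*B_t^2 + 10*B_t + 5) dB_t

Itô's formula for f(B_t) gives d f(B_t) = f'(B_t) dB_t + (1/2) f''(B_t) dt. Compute derivatives of f(x) = -x^3 + 5*x^2 + 5*x - 1:
  f'(x)  = -3*x^2 + 10*x + 5
  f''(x) = 10 - 6*x
Substitute x = B_t and multiply the f'' term by 1/2:
  drift     = (1/2) * (10 - 6*x) evaluated at B_t = 5 - 3*B_t
  diffusion = (-3*x^2 + 10*x + 5) evaluated at B_t = -3*B_t^2 + 10*B_t + 5
Therefore d(-B_t^3 + 5*B_t^2 + 5*B_t - 1) = (5 - 3*B_t) dt + (-3*B_t^2 + 10*B_t + 5) dB_t.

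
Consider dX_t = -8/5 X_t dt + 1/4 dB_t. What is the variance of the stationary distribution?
lim Var(X_t) = 5/256

The OU SDE dX = -theta X dt + sigma dB admits the integrating factor exp(theta t): d(exp(theta t) X_t) = sigma exp(theta t) dB_t. Integrating from 0 to t gives X_t = x_0 * exp(-theta t) + sigma * int_0^t exp(-theta (t-s)) dB_s for any initial x_0. The Itô integral has variance (by the Itô isometry) sigma^2 * int_0^t exp(-2 theta (t - s)) ds = sigma^2 * (1 - exp(-2 theta t)) / (2 theta), independent of x_0.
With theta = 8/5, sigma = 1/4:
  Var(X_t) = (1/4)^2 * (1 - exp(-2*8/5 t)) / (2 * 8/5) = 5/256 - 5*exp(-16*t/5)/256.
As t -> infinity, exp(-2*8/5 t) -> 0, so the stationary variance is sigma^2 / (2 theta) = 5/256.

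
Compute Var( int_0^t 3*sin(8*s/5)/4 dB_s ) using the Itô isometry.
Var = 9*t/32 - 45*sin(8*t/5)*cos(8*t/5)/256

The Itô integral of a deterministic integrand f(s) has mean 0 because each increment f(s) * (B_{s+ds} - B_s) has mean 0. By the Itô isometry:
  Var( int_0^t f(s) dB_s ) = E[ (int_0^t f(s) dB_s)^2 ] = int_0^t f(s)^2 ds.
Here f(s) = 3*sin(8*s/5)/4, so f(s)^2 = 9*sin(8*s/5)^2/16. Integrate:
  int_0^t (9*sin(8*s/5)^2/16) ds = 9*t/32 - 45*sin(8*t/5)*cos(8*t/5)/256.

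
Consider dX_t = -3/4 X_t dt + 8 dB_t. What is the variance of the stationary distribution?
lim Var(X_t) = 128/3

The OU SDE dX = -theta X dt + sigma dB admits the integrating factor exp(theta t): d(exp(theta t) X_t) = sigma exp(theta t) dB_t. Integrating from 0 to t gives X_t = x_0 * exp(-theta t) + sigma * int_0^t exp(-theta (t-s)) dB_s for any initial x_0. The Itô integral has variance (by the Itô isometry) sigma^2 * int_0^t exp(-2 theta (t - s)) ds = sigma^2 * (1 - exp(-2 theta t)) / (2 theta), independent of x_0.
With theta = 3/4, sigma = 8:
  Var(X_t) = (8)^2 * (1 - exp(-2*3/4 t)) / (2 * 3/4) = 128/3 - 128*exp(-3*t/2)/3.
As t -> infinity, exp(-2*3/4 t) -> 0, so the stationary variance is sigma^2 / (2 theta) = 128/3.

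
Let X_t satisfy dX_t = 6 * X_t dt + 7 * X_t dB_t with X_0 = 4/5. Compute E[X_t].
E[X_t] = 4*exp(6*t)/5

For GBM dX = mu X dt + sigma X dB with X_0 = x_0, apply Itô to Y = log X: dY = (mu - sigma^2/2) dt + sigma dB, so Y_t = log(x_0) + (mu - sigma^2/2) t + sigma B_t and hence X_t = x_0 * exp((mu - sigma^2/2) t + sigma B_t).
With mu = 6, sigma = 7, x_0 = 4/5, this gives:
  X_t = 4/5 * exp((-37/2) * t + (7) * B_t).
Since sigma*B_t ~ Normal(0, sigma^2 t), E[exp(sigma*B_t)] = exp(sigma^2 t / 2); so E[X_t] = x_0 * exp((mu - sigma^2/2) t) * exp(sigma^2 t / 2) = x_0 * exp(mu t) = 4*exp(6*t)/5.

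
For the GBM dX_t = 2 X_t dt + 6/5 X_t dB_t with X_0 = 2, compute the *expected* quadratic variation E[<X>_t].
E[<X>_t] = 18*exp(136*t/25)/17 - 18/17

<X>_t = int_0^t ((6/5) * X_s)^2 ds. Taking expectation inside the integral: E[<X>_t] = (6/5)^2 * int_0^t E[X_s^2] ds. For GBM, E[X_s^2] = x_0^2 * exp((2 mu + sigma^2) s). Integrating:
  E[<X>_t] = (6/5)^2 * 2^2 * (exp((2*2 + (6/5)^2) t) - 1) / (2*2 + (6/5)^2)
           = (6/5)^2 * 2^2 * (exp((136/25) t) - 1) / (136/25) = 18*exp(136*t/25)/17 - 18/17.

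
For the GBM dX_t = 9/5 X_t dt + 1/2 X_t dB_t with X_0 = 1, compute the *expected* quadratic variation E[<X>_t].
E[<X>_t] = 5*exp(77*t/20)/77 - 5/77

<X>_t = int_0^t ((1/2) * X_s)^2 ds. Taking expectation inside the integral: E[<X>_t] = (1/2)^2 * int_0^t E[X_s^2] ds. For GBM, E[X_s^2] = x_0^2 * exp((2 mu + sigma^2) s). Integrating:
  E[<X>_t] = (1/2)^2 * 1^2 * (exp((2*(9/5) + (1/2)^2) t) - 1) / (2*(9/5) + (1/2)^2)
           = (1/2)^2 * 1^2 * (exp((77/20) t) - 1) / (77/20) = 5*exp(77*t/20)/77 - 5/77.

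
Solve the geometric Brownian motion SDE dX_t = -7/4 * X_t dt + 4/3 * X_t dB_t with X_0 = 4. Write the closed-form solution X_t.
X_t = 4 * exp((-95/36) * t + (4/3) * B_t)

For GBM dX = mu X dt + sigma X dB with X_0 = x_0, apply Itô to Y = log X: dY = (mu - sigma^2/2) dt + sigma dB, so Y_t = log(x_0) + (mu - sigma^2/2) t + sigma B_t and hence X_t = x_0 * exp((mu - sigma^2/2) t + sigma B_t).
With mu = -7/4, sigma = 4/3, x_0 = 4, this gives:
  X_t = 4 * exp((-95/36) * t + (4/3) * B_t).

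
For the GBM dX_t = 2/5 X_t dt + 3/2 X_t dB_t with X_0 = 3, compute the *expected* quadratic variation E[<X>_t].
E[<X>_t] = 405*exp(61*t/20)/61 - 405/61

<X>_t = int_0^t ((3/2) * X_s)^2 ds. Taking expectation inside the integral: E[<X>_t] = (3/2)^2 * int_0^t E[X_s^2] ds. For GBM, E[X_s^2] = x_0^2 * exp((2 mu + sigma^2) s). Integrating:
  E[<X>_t] = (3/2)^2 * 3^2 * (exp((2*(2/5) + (3/2)^2) t) - 1) / (2*(2/5) + (3/2)^2)
           = (3/2)^2 * 3^2 * (exp((61/20) t) - 1) / (61/20) = 405*exp(61*t/20)/61 - 405/61.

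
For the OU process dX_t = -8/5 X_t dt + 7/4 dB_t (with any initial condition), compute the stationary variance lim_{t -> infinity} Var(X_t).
lim Var(X_t) = 245/256

The OU SDE dX = -theta X dt + sigma dB admits the integrating factor exp(theta t): d(exp(theta t) X_t) = sigma exp(theta t) dB_t. Integrating from 0 to t gives X_t = x_0 * exp(-theta t) + sigma * int_0^t exp(-theta (t-s)) dB_s for any initial x_0. The Itô integral has variance (by the Itô isometry) sigma^2 * int_0^t exp(-2 theta (t - s)) ds = sigma^2 * (1 - exp(-2 theta t)) / (2 theta), independent of x_0.
With theta = 8/5, sigma = 7/4:
  Var(X_t) = (7/4)^2 * (1 - exp(-2*8/5 t)) / (2 * 8/5) = 245/256 - 245*exp(-16*t/5)/256.
As t -> infinity, exp(-2*8/5 t) -> 0, so the stationary variance is sigma^2 / (2 theta) = 245/256.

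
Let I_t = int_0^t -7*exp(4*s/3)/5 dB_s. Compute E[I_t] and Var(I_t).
E[I_t] = 0; Var(I_t) = 147*exp(8*t/3)/200 - 147/200

The Itô integral of a deterministic integrand f(s) has mean 0 because each increment f(s) * (B_{s+ds} - B_s) has mean 0. By the Itô isometry:
  Var( int_0^t f(s) dB_s ) = E[ (int_0^t f(s) dB_s)^2 ] = int_0^t f(s)^2 ds.
Here f(s) = -7*exp(4*s/3)/5, so f(s)^2 = 49*exp(8*s/3)/25. Integrate:
  int_0^t (49*exp(8*s/3)/25) ds = 147*exp(8*t/3)/200 - 147/200.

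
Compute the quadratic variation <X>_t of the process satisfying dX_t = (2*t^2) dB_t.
<X>_t = 4*t^5/5

For an Itô process dX_t = a(t) dt + b(t) dB_t, the quadratic variation is <X>_t = int_0^t b(s)^2 ds (the drift term does not contribute). Here b(s) = 2*s^2, so
  b(s)^2 = 4*s^4.
Integrating from 0 to t:
  <X>_t = int_0^t (4*s^4) ds = 4*t^5/5.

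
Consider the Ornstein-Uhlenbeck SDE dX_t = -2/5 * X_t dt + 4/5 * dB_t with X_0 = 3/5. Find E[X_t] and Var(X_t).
E[X_t] = 3*exp(-2*t/5)/5; Var(X_t) = 4/5 - 4*exp(-4*t/5)/5

The OU SDE dX = -theta X dt + sigma dB admits the integrating factor exp(theta t): d(exp(theta t) X_t) = sigma exp(theta t) dB_t. Integrating from 0 to t:
  X_t = x_0 * exp(-theta t) + sigma * int_0^t exp(-theta (t-s)) dB_s.
The Itô integral has mean 0 and (by the Itô isometry) variance sigma^2 * int_0^t exp(-2 theta (t - s)) ds = sigma^2 * (1 - exp(-2 theta t)) / (2 theta).
With theta = 2/5, sigma = 4/5, x_0 = 3/5:
  E[X_t] = 3/5 * exp(-2/5 t) = 3*exp(-2*t/5)/5
  Var(X_t) = (4/5)^2 * (1 - exp(-2*2/5 t)) / (2 * 2/5) = 4/5 - 4*exp(-4*t/5)/5.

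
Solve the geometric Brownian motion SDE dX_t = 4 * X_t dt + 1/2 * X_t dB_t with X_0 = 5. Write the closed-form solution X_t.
X_t = 5 * exp((31/8) * t + (1/2) * B_t)

For GBM dX = mu X dt + sigma X dB with X_0 = x_0, apply Itô to Y = log X: dY = (mu - sigma^2/2) dt + sigma dB, so Y_t = log(x_0) + (mu - sigma^2/2) t + sigma B_t and hence X_t = x_0 * exp((mu - sigma^2/2) t + sigma B_t).
With mu = 4, sigma = 1/2, x_0 = 5, this gives:
  X_t = 5 * exp((31/8) * t + (1/2) * B_t).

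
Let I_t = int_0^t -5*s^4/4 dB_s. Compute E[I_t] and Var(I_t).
E[I_t] = 0; Var(I_t) = 25*t^9/144

The Itô integral of a deterministic integrand f(s) has mean 0 because each increment f(s) * (B_{s+ds} - B_s) has mean 0. By the Itô isometry:
  Var( int_0^t f(s) dB_s ) = E[ (int_0^t f(s) dB_s)^2 ] = int_0^t f(s)^2 ds.
Here f(s) = -5*s^4/4, so f(s)^2 = 25*s^8/16. Integrate:
  int_0^t (25*s^8/16) ds = 25*t^9/144.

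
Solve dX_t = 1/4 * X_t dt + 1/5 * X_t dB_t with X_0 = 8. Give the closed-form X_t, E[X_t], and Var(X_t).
X_t = 8 * exp((23/100) t + (1/5) B_t); E[X_t] = 8*exp(t/4); Var(X_t) = 64*(exp(t/25) - 1)*exp(t/2)

For GBM dX = mu X dt + sigma X dB with X_0 = x_0, apply Itô to Y = log X: dY = (mu - sigma^2/2) dt + sigma dB, so Y_t = log(x_0) + (mu - sigma^2/2) t + sigma B_t and hence X_t = x_0 * exp((mu - sigma^2/2) t + sigma B_t).
With mu = 1/4, sigma = 1/5, x_0 = 8, this gives:
  X_t = 8 * exp((23/100) * t + (1/5) * B_t).
Since sigma*B_t ~ Normal(0, sigma^2 t), E[exp(sigma*B_t)] = exp(sigma^2 t / 2); so E[X_t] = x_0 * exp((mu - sigma^2/2) t) * exp(sigma^2 t / 2) = x_0 * exp(mu t) = 8*exp(t/4).
Var(X_t) = E[X_t^2] - (E[X_t])^2 = x_0^2 * exp(2 mu t) * (exp(sigma^2 t) - 1) = 64*(exp(t/25) - 1)*exp(t/2).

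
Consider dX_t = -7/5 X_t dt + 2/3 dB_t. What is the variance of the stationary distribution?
lim Var(X_t) = 10/63

The OU SDE dX = -theta X dt + sigma dB admits the integrating factor exp(theta t): d(exp(theta t) X_t) = sigma exp(theta t) dB_t. Integrating from 0 to t gives X_t = x_0 * exp(-theta t) + sigma * int_0^t exp(-theta (t-s)) dB_s for any initial x_0. The Itô integral has variance (by the Itô isometry) sigma^2 * int_0^t exp(-2 theta (t - s)) ds = sigma^2 * (1 - exp(-2 theta t)) / (2 theta), independent of x_0.
With theta = 7/5, sigma = 2/3:
  Var(X_t) = (2/3)^2 * (1 - exp(-2*7/5 t)) / (2 * 7/5) = 10/63 - 10*exp(-14*t/5)/63.
As t -> infinity, exp(-2*7/5 t) -> 0, so the stationary variance is sigma^2 / (2 theta) = 10/63.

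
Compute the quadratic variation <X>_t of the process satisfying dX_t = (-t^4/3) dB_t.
<X>_t = t^9/81

For an Itô process dX_t = a(t) dt + b(t) dB_t, the quadratic variation is <X>_t = int_0^t b(s)^2 ds (the drift term does not contribute). Here b(s) = -s^4/3, so
  b(s)^2 = s^8/9.
Integrating from 0 to t:
  <X>_t = int_0^t (s^8/9) ds = t^9/81.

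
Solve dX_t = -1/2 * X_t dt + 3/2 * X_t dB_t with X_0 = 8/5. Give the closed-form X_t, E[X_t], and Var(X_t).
X_t = 8/5 * exp((-13/8) t + (3/2) B_t); E[X_t] = 8*exp(-t/2)/5; Var(X_t) = (64*exp(9*t/4) - 64)*exp(-t)/25

For GBM dX = mu X dt + sigma X dB with X_0 = x_0, apply Itô to Y = log X: dY = (mu - sigma^2/2) dt + sigma dB, so Y_t = log(x_0) + (mu - sigma^2/2) t + sigma B_t and hence X_t = x_0 * exp((mu - sigma^2/2) t + sigma B_t).
With mu = -1/2, sigma = 3/2, x_0 = 8/5, this gives:
  X_t = 8/5 * exp((-13/8) * t + (3/2) * B_t).
Since sigma*B_t ~ Normal(0, sigma^2 t), E[exp(sigma*B_t)] = exp(sigma^2 t / 2); so E[X_t] = x_0 * exp((mu - sigma^2/2) t) * exp(sigma^2 t / 2) = x_0 * exp(mu t) = 8*exp(-t/2)/5.
Var(X_t) = E[X_t^2] - (E[X_t])^2 = x_0^2 * exp(2 mu t) * (exp(sigma^2 t) - 1) = (64*exp(9*t/4) - 64)*exp(-t)/25.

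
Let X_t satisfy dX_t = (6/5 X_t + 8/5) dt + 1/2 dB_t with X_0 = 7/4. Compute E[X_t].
E[X_t] = 37*exp(6*t/5)/12 - 4/3

Taking expectations and using E[dB_t] = 0, the mean m(t) = E[X_t] satisfies the ODE m'(t) = a m(t) + b with m(0) = x_0. With a = 6/5, b = 8/5, x_0 = 7/4, the solution is
  m(t) = x_0 * exp(a t) + (b/a) * (exp(a t) - 1)
       = (7/4) * exp((6/5) t) + ((8/5)/(6/5)) * (exp((6/5) t) - 1)
       = 37*exp(6*t/5)/12 - 4/3.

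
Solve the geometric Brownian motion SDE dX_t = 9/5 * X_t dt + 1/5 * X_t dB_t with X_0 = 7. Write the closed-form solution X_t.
X_t = 7 * exp((89/50) * t + (1/5) * B_t)

For GBM dX = mu X dt + sigma X dB with X_0 = x_0, apply Itô to Y = log X: dY = (mu - sigma^2/2) dt + sigma dB, so Y_t = log(x_0) + (mu - sigma^2/2) t + sigma B_t and hence X_t = x_0 * exp((mu - sigma^2/2) t + sigma B_t).
With mu = 9/5, sigma = 1/5, x_0 = 7, this gives:
  X_t = 7 * exp((89/50) * t + (1/5) * B_t).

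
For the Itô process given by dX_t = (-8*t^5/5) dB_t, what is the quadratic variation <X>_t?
<X>_t = 64*t^11/275

For an Itô process dX_t = a(t) dt + b(t) dB_t, the quadratic variation is <X>_t = int_0^t b(s)^2 ds (the drift term does not contribute). Here b(s) = -8*s^5/5, so
  b(s)^2 = 64*s^10/25.
Integrating from 0 to t:
  <X>_t = int_0^t (64*s^10/25) ds = 64*t^11/275.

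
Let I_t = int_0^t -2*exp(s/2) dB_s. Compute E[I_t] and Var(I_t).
E[I_t] = 0; Var(I_t) = 4*exp(t) - 4

The Itô integral of a deterministic integrand f(s) has mean 0 because each increment f(s) * (B_{s+ds} - B_s) has mean 0. By the Itô isometry:
  Var( int_0^t f(s) dB_s ) = E[ (int_0^t f(s) dB_s)^2 ] = int_0^t f(s)^2 ds.
Here f(s) = -2*exp(s/2), so f(s)^2 = 4*exp(s). Integrate:
  int_0^t (4*exp(s)) ds = 4*exp(t) - 4.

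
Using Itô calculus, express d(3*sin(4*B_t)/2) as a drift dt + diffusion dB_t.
d(3*sin(4*B_t)/2) = (-12*sin(4*B_t)) dt + (6*cos(4*B_t)) dB_t

Itô's formula for f(B_t) gives d f(B_t) = f'(B_t) dB_t + (1/2) f''(B_t) dt. Compute derivatives of f(x) = 3*sin(4*x)/2:
  f'(x)  = 6*cos(4*x)
  f''(x) = -24*sin(4*x)
Substitute x = B_t and multiply the f'' term by 1/2:
  drift     = (1/2) * (-24*sin(4*x)) evaluated at B_t = -12*sin(4*B_t)
  diffusion = (6*cos(4*x)) evaluated at B_t = 6*cos(4*B_t)
Therefore d(3*sin(4*B_t)/2) = (-12*sin(4*B_t)) dt + (6*cos(4*B_t)) dB_t.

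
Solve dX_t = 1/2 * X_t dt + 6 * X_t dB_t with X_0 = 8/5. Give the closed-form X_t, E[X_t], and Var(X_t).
X_t = 8/5 * exp((-35/2) t + (6) B_t); E[X_t] = 8*exp(t/2)/5; Var(X_t) = 64*(exp(36*t) - 1)*exp(t)/25

For GBM dX = mu X dt + sigma X dB with X_0 = x_0, apply Itô to Y = log X: dY = (mu - sigma^2/2) dt + sigma dB, so Y_t = log(x_0) + (mu - sigma^2/2) t + sigma B_t and hence X_t = x_0 * exp((mu - sigma^2/2) t + sigma B_t).
With mu = 1/2, sigma = 6, x_0 = 8/5, this gives:
  X_t = 8/5 * exp((-35/2) * t + (6) * B_t).
Since sigma*B_t ~ Normal(0, sigma^2 t), E[exp(sigma*B_t)] = exp(sigma^2 t / 2); so E[X_t] = x_0 * exp((mu - sigma^2/2) t) * exp(sigma^2 t / 2) = x_0 * exp(mu t) = 8*exp(t/2)/5.
Var(X_t) = E[X_t^2] - (E[X_t])^2 = x_0^2 * exp(2 mu t) * (exp(sigma^2 t) - 1) = 64*(exp(36*t) - 1)*exp(t)/25.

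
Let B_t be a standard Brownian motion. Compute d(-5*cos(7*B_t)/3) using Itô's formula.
d(-5*cos(7*B_t)/3) = (245*cos(7*B_t)/6) dt + (35*sin(7*B_t)/3) dB_t

Itô's formula for f(B_t) gives d f(B_t) = f'(B_t) dB_t + (1/2) f''(B_t) dt. Compute derivatives of f(x) = -5*cos(7*x)/3:
  f'(x)  = 35*sin(7*x)/3
  f''(x) = 245*cos(7*x)/3
Substitute x = B_t and multiply the f'' term by 1/2:
  drift     = (1/2) * (245*cos(7*x)/3) evaluated at B_t = 245*cos(7*B_t)/6
  diffusion = (35*sin(7*x)/3) evaluated at B_t = 35*sin(7*B_t)/3
Therefore d(-5*cos(7*B_t)/3) = (245*cos(7*B_t)/6) dt + (35*sin(7*B_t)/3) dB_t.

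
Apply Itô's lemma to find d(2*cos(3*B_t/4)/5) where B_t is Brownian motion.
d(2*cos(3*B_t/4)/5) = (-9*cos(3*B_t/4)/80) dt + (-3*sin(3*B_t/4)/10) dB_t

Itô's formula for f(B_t) gives d f(B_t) = f'(B_t) dB_t + (1/2) f''(B_t) dt. Compute derivatives of f(x) = 2*cos(3*x/4)/5:
  f'(x)  = -3*sin(3*x/4)/10
  f''(x) = -9*cos(3*x/4)/40
Substitute x = B_t and multiply the f'' term by 1/2:
  drift     = (1/2) * (-9*cos(3*x/4)/40) evaluated at B_t = -9*cos(3*B_t/4)/80
  diffusion = (-3*sin(3*x/4)/10) evaluated at B_t = -3*sin(3*B_t/4)/10
Therefore d(2*cos(3*B_t/4)/5) = (-9*cos(3*B_t/4)/80) dt + (-3*sin(3*B_t/4)/10) dB_t.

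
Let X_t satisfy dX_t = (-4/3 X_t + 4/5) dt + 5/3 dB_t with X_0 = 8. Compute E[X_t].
E[X_t] = 3/5 + 37*exp(-4*t/3)/5

Taking expectations and using E[dB_t] = 0, the mean m(t) = E[X_t] satisfies the ODE m'(t) = a m(t) + b with m(0) = x_0. With a = -4/3, b = 4/5, x_0 = 8, the solution is
  m(t) = x_0 * exp(a t) + (b/a) * (exp(a t) - 1)
       = 8 * exp((-4/3) t) + ((4/5)/(-4/3)) * (exp((-4/3) t) - 1)
       = 3/5 + 37*exp(-4*t/3)/5.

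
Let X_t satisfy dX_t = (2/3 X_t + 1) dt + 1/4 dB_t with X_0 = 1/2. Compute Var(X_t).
Var(X_t) = 3*exp(4*t/3)/64 - 3/64

The variance V(t) = Var(X_t) satisfies V'(t) = 2 a V(t) + c^2 with V(0) = 0 (drift coefficient is linear in X, diffusion is constant). With a = 2/3, c = 1/4, the solution is
  V(t) = (c^2 / (2 a)) * (exp(2 a t) - 1)
       = ((1/4)^2 / (2*(2/3))) * (exp((4/3) t) - 1)
       = 3*exp(4*t/3)/64 - 3/64.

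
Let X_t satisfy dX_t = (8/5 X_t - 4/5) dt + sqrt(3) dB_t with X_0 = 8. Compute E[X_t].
E[X_t] = 15*exp(8*t/5)/2 + 1/2

Taking expectations and using E[dB_t] = 0, the mean m(t) = E[X_t] satisfies the ODE m'(t) = a m(t) + b with m(0) = x_0. With a = 8/5, b = -4/5, x_0 = 8, the solution is
  m(t) = x_0 * exp(a t) + (b/a) * (exp(a t) - 1)
       = 8 * exp((8/5) t) + ((-4/5)/(8/5)) * (exp((8/5) t) - 1)
       = 15*exp(8*t/5)/2 + 1/2.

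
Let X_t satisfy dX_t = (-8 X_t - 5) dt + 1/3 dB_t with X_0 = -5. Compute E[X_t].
E[X_t] = -5/8 - 35*exp(-8*t)/8

Taking expectations and using E[dB_t] = 0, the mean m(t) = E[X_t] satisfies the ODE m'(t) = a m(t) + b with m(0) = x_0. With a = -8, b = -5, x_0 = -5, the solution is
  m(t) = x_0 * exp(a t) + (b/a) * (exp(a t) - 1)
       = (-5) * exp((-8) t) + ((-5)/(-8)) * (exp((-8) t) - 1)
       = -5/8 - 35*exp(-8*t)/8.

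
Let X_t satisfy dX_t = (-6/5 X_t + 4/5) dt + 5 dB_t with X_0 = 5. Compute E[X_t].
E[X_t] = 2/3 + 13*exp(-6*t/5)/3

Taking expectations and using E[dB_t] = 0, the mean m(t) = E[X_t] satisfies the ODE m'(t) = a m(t) + b with m(0) = x_0. With a = -6/5, b = 4/5, x_0 = 5, the solution is
  m(t) = x_0 * exp(a t) + (b/a) * (exp(a t) - 1)
       = 5 * exp((-6/5) t) + ((4/5)/(-6/5)) * (exp((-6/5) t) - 1)
       = 2/3 + 13*exp(-6*t/5)/3.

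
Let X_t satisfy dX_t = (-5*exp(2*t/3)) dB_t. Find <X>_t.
<X>_t = 75*exp(4*t/3)/4 - 75/4

For an Itô process dX_t = a(t) dt + b(t) dB_t, the quadratic variation is <X>_t = int_0^t b(s)^2 ds (the drift term does not contribute). Here b(s) = -5*exp(2*s/3), so
  b(s)^2 = 25*exp(4*s/3).
Integrating from 0 to t:
  <X>_t = int_0^t (25*exp(4*s/3)) ds = 75*exp(4*t/3)/4 - 75/4.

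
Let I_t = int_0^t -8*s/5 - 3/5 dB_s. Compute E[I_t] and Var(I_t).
E[I_t] = 0; Var(I_t) = t*(64*t^2 + 72*t + 27)/75

The Itô integral of a deterministic integrand f(s) has mean 0 because each increment f(s) * (B_{s+ds} - B_s) has mean 0. By the Itô isometry:
  Var( int_0^t f(s) dB_s ) = E[ (int_0^t f(s) dB_s)^2 ] = int_0^t f(s)^2 ds.
Here f(s) = -8*s/5 - 3/5, so f(s)^2 = (8*s + 3)^2/25. Integrate:
  int_0^t ((8*s + 3)^2/25) ds = t*(64*t^2 + 72*t + 27)/75.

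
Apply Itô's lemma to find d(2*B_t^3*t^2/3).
d(2*B_t^3*t^2/3) = (2*B_t*t*(2*B_t^2 + 3*t)/3) dt + (2*B_t^2*t^2) dB_t

Itô's formula for f(t, x): d f(t, B_t) = (f_t + (1/2) f_xx) dt + f_x dB_t. Compute partials of f(t, x) = 2*t^2*x^3/3:
  f_t(t,x)  = 4*t*x^3/3
  f_x(t,x)  = 2*t^2*x^2
  f_xx(t,x) = 4*t^2*x
Assemble drift = f_t + (1/2) f_xx = 2*t*x*(3*t + 2*x^2)/3 and diffusion = f_x = 2*t^2*x^2. Substituting x = B_t:
  d(2*B_t^3*t^2/3) = (2*B_t*t*(2*B_t^2 + 3*t)/3) dt + (2*B_t^2*t^2) dB_t.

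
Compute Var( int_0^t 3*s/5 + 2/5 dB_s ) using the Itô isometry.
Var = t*(3*t^2 + 6*t + 4)/25

The Itô integral of a deterministic integrand f(s) has mean 0 because each increment f(s) * (B_{s+ds} - B_s) has mean 0. By the Itô isometry:
  Var( int_0^t f(s) dB_s ) = E[ (int_0^t f(s) dB_s)^2 ] = int_0^t f(s)^2 ds.
Here f(s) = 3*s/5 + 2/5, so f(s)^2 = (3*s + 2)^2/25. Integrate:
  int_0^t ((3*s + 2)^2/25) ds = t*(3*t^2 + 6*t + 4)/25.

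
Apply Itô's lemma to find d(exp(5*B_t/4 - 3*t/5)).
d(exp(5*B_t/4 - 3*t/5)) = (29*exp(5*B_t/4 - 3*t/5)/160) dt + (5*exp(5*B_t/4 - 3*t/5)/4) dB_t

Itô's formula for f(t, x): d f(t, B_t) = (f_t + (1/2) f_xx) dt + f_x dB_t. Compute partials of f(t, x) = exp(-3*t/5 + 5*x/4):
  f_t(t,x)  = -3*exp(-3*t/5 + 5*x/4)/5
  f_x(t,x)  = 5*exp(-3*t/5 + 5*x/4)/4
  f_xx(t,x) = 25*exp(-3*t/5 + 5*x/4)/16
Assemble drift = f_t + (1/2) f_xx = 29*exp(-3*t/5 + 5*x/4)/160 and diffusion = f_x = 5*exp(-3*t/5 + 5*x/4)/4. Substituting x = B_t:
  d(exp(5*B_t/4 - 3*t/5)) = (29*exp(5*B_t/4 - 3*t/5)/160) dt + (5*exp(5*B_t/4 - 3*t/5)/4) dB_t.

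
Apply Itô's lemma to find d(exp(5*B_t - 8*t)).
d(exp(5*B_t - 8*t)) = (9*exp(5*B_t - 8*t)/2) dt + (5*exp(5*B_t - 8*t)) dB_t

Itô's formula for f(t, x): d f(t, B_t) = (f_t + (1/2) f_xx) dt + f_x dB_t. Compute partials of f(t, x) = exp(-8*t + 5*x):
  f_t(t,x)  = -8*exp(-8*t + 5*x)
  f_x(t,x)  = 5*exp(-8*t + 5*x)
  f_xx(t,x) = 25*exp(-8*t + 5*x)
Assemble drift = f_t + (1/2) f_xx = 9*exp(-8*t + 5*x)/2 and diffusion = f_x = 5*exp(-8*t + 5*x). Substituting x = B_t:
  d(exp(5*B_t - 8*t)) = (9*exp(5*B_t - 8*t)/2) dt + (5*exp(5*B_t - 8*t)) dB_t.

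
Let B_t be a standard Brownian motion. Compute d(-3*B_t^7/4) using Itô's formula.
d(-3*B_t^7/4) = (-63*B_t^5/4) dt + (-21*B_t^6/4) dB_t

Itô's formula for f(B_t) gives d f(B_t) = f'(B_t) dB_t + (1/2) f''(B_t) dt. Compute derivatives of f(x) = -3*x^7/4:
  f'(x)  = -21*x^6/4
  f''(x) = -63*x^5/2
Substitute x = B_t and multiply the f'' term by 1/2:
  drift     = (1/2) * (-63*x^5/2) evaluated at B_t = -63*B_t^5/4
  diffusion = (-21*x^6/4) evaluated at B_t = -21*B_t^6/4
Therefore d(-3*B_t^7/4) = (-63*B_t^5/4) dt + (-21*B_t^6/4) dB_t.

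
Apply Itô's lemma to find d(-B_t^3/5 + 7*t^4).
d(-B_t^3/5 + 7*t^4) = (-3*B_t/5 + 28*t^3) dt + (-3*B_t^2/5) dB_t

Itô's formula for f(t, x): d f(t, B_t) = (f_t + (1/2) f_xx) dt + f_x dB_t. Compute partials of f(t, x) = 7*t^4 - x^3/5:
  f_t(t,x)  = 28*t^3
  f_x(t,x)  = -3*x^2/5
  f_xx(t,x) = -6*x/5
Assemble drift = f_t + (1/2) f_xx = 28*t^3 - 3*x/5 and diffusion = f_x = -3*x^2/5. Substituting x = B_t:
  d(-B_t^3/5 + 7*t^4) = (-3*B_t/5 + 28*t^3) dt + (-3*B_t^2/5) dB_t.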